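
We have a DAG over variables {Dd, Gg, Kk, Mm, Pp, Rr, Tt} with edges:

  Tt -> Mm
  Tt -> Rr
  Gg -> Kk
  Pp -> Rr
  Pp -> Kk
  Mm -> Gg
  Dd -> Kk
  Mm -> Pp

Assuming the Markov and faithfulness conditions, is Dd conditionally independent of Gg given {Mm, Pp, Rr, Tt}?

Yes — Dd and Gg are d-separated given {Mm, Pp, Rr, Tt}.

3 paths connect Dd and Gg; each must be blocked for d-separation to hold:
  1. Dd → Kk ← Pp ← Mm → Gg — Kk:collider[blocks]; Pp:chain[blocks]; Mm:fork[blocks] ⇒ blocked
  2. Dd → Kk ← Pp → Rr ← Tt → Mm → Gg — Kk:collider[blocks]; Pp:fork[blocks]; Rr:collider[open]; Tt:fork[blocks]; Mm:chain[blocks] ⇒ blocked
  3. Dd → Kk ← Gg — Kk:collider[blocks] ⇒ blocked
Since every path is blocked, d-separation holds.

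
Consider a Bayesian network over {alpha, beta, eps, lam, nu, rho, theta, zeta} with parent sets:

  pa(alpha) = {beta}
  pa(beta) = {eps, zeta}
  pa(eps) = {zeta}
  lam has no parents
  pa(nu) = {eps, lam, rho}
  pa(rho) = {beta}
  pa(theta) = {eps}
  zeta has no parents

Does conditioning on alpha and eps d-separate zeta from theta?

Yes

3 paths connect zeta and theta; each must be blocked for d-separation to hold:
  1. zeta → beta → rho → nu ← eps → theta — beta:chain[open]; rho:chain[open]; nu:collider[blocks]; eps:fork[blocks] ⇒ blocked
  2. zeta → beta ← eps → theta — beta:collider[open]; eps:fork[blocks] ⇒ blocked
  3. zeta → eps → theta — eps:chain[blocks] ⇒ blocked
Every path is blocked, so zeta and theta are d-separated given {alpha, eps}.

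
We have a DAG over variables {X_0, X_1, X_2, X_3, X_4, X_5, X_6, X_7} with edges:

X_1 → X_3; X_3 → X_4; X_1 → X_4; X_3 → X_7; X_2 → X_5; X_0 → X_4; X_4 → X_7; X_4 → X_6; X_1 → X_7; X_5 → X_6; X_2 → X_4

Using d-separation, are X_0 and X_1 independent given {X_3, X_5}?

Yes

There are 5 undirected paths between X_0 and X_1; checking each against the conditioning set {X_3, X_5}:
  1. X_0 → X_4 ← X_3 → X_7 ← X_1 — X_4:collider[blocks]; X_3:fork[blocks]; X_7:collider[blocks] ⇒ blocked
  2. X_0 → X_4 ← X_3 ← X_1 — X_4:collider[blocks]; X_3:chain[blocks] ⇒ blocked
  3. X_0 → X_4 → X_7 ← X_3 ← X_1 — X_4:chain[open]; X_7:collider[blocks]; X_3:chain[blocks] ⇒ blocked
  4. X_0 → X_4 → X_7 ← X_1 — X_4:chain[open]; X_7:collider[blocks] ⇒ blocked
  5. X_0 → X_4 ← X_1 — X_4:collider[blocks] ⇒ blocked
All paths are blocked; X_0 ⊥ X_1 | {X_3, X_5} holds.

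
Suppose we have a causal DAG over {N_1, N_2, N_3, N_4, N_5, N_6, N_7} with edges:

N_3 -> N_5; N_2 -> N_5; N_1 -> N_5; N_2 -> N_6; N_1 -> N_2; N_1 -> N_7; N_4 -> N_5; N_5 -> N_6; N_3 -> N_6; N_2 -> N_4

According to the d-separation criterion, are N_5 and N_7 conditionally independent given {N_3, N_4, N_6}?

We examine all 5 paths between N_5 and N_7:
  1. N_5 ← N_1 → N_7 — N_1:fork[open] ⇒ active
  2. N_5 ← N_4 ← N_2 ← N_1 → N_7 — N_4:chain[blocks]; N_2:chain[open]; N_1:fork[open] ⇒ blocked
  3. N_5 → N_6 ← N_2 ← N_1 → N_7 — N_6:collider[open]; N_2:chain[open]; N_1:fork[open] ⇒ active
  4. N_5 ← N_2 ← N_1 → N_7 — N_2:chain[open]; N_1:fork[open] ⇒ active
  5. N_5 ← N_3 → N_6 ← N_2 ← N_1 → N_7 — N_3:fork[blocks]; N_6:collider[open]; N_2:chain[open]; N_1:fork[open] ⇒ blocked
Because an active path exists, N_5 and N_7 are not d-separated.

No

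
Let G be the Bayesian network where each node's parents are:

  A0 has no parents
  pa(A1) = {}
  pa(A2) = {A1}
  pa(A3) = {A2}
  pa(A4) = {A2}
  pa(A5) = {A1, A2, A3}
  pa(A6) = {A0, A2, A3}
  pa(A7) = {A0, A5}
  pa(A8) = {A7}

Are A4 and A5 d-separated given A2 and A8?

There are 6 undirected paths between A4 and A5; checking each against the conditioning set {A2, A8}:
  1. A4 ← A2 ← A1 → A5 — A2:chain[blocks]; A1:fork[open] ⇒ blocked
  2. A4 ← A2 → A6 ← A0 → A7 ← A5 — A2:fork[blocks]; A6:collider[blocks]; A0:fork[open]; A7:collider[open] ⇒ blocked
  3. A4 ← A2 → A6 ← A3 → A5 — A2:fork[blocks]; A6:collider[blocks]; A3:fork[open] ⇒ blocked
  4. A4 ← A2 → A5 — A2:fork[blocks] ⇒ blocked
  5. A4 ← A2 → A3 → A6 ← A0 → A7 ← A5 — A2:fork[blocks]; A3:chain[open]; A6:collider[blocks]; A0:fork[open]; A7:collider[open] ⇒ blocked
  6. A4 ← A2 → A3 → A5 — A2:fork[blocks]; A3:chain[open] ⇒ blocked
All paths are blocked; A4 ⊥ A5 | {A2, A8} holds.

Yes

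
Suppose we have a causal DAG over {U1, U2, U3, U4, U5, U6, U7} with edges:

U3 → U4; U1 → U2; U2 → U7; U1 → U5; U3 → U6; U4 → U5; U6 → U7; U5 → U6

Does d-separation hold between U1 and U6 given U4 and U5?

Yes

We examine all 3 paths between U1 and U6:
  1. U1 → U5 ← U4 ← U3 → U6 — U5:collider[open]; U4:chain[blocks]; U3:fork[open] ⇒ blocked
  2. U1 → U5 → U6 — U5:chain[blocks] ⇒ blocked
  3. U1 → U2 → U7 ← U6 — U2:chain[open]; U7:collider[blocks] ⇒ blocked
All paths are blocked; U1 ⊥ U6 | {U4, U5} holds.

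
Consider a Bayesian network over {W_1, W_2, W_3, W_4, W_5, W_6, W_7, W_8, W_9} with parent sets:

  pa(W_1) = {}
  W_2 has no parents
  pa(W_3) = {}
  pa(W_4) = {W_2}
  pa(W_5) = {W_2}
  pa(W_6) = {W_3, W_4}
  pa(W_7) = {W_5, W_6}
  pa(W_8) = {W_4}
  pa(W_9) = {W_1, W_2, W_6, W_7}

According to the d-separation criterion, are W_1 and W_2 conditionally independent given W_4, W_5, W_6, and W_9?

No — W_1 and W_2 are not d-separated given {W_4, W_5, W_6, W_9}.

5 paths connect W_1 and W_2; each must be blocked for d-separation to hold:
Path 1: W_1 → W_9 ← W_7 ← W_6 ← W_4 ← W_2
  W_6 is a chain here and W_6 is conditioned on, so the path is blocked at W_6.
Path 2: W_1 → W_9 ← W_7 ← W_5 ← W_2
  W_5 is a chain here and W_5 is conditioned on, so the path is blocked at W_5.
Path 3: W_1 → W_9 ← W_6 → W_7 ← W_5 ← W_2
  W_6 is a fork here and W_6 is conditioned on, so the path is blocked at W_6.
Path 4: W_1 → W_9 ← W_6 ← W_4 ← W_2
  W_6 is a chain here and W_6 is conditioned on, so the path is blocked at W_6.
Path 5: W_1 → W_9 ← W_2
  W_9 is a collider and W_9 is conditioned on, which opens it — no node blocks this path, so it is active.
Because an active path exists, W_1 and W_2 are not d-separated.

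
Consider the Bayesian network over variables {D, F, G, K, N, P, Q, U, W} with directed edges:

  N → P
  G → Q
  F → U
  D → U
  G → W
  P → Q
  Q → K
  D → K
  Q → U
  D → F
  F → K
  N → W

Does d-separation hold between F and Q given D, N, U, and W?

No

We examine all 6 paths between F and Q:
  1. F ← D → K ← Q — D:fork[blocks]; K:collider[blocks] ⇒ blocked
  2. F ← D → U ← Q — D:fork[blocks]; U:collider[open] ⇒ blocked
  3. F → K ← Q — K:collider[blocks] ⇒ blocked
  4. F → K ← D → U ← Q — K:collider[blocks]; D:fork[blocks]; U:collider[open] ⇒ blocked
  5. F → U ← Q — U:collider[open] ⇒ active
  6. F → U ← D → K ← Q — U:collider[open]; D:fork[blocks]; K:collider[blocks] ⇒ blocked
At least one path is unblocked, so d-separation fails.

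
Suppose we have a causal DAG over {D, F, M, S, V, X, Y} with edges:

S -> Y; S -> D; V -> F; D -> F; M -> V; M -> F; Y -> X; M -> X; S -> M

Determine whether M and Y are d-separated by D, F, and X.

We examine all 4 paths between M and Y:
Path 1: M ← S → Y
  S is a fork and S is not conditioned on — no node blocks this path, so it is active.
Path 2: M → X ← Y
  X is a collider and X is conditioned on, which opens it — no node blocks this path, so it is active.
Path 3: M → V → F ← D ← S → Y
  D is a chain here and D is conditioned on, so the path is blocked at D.
Path 4: M → F ← D ← S → Y
  D is a chain here and D is conditioned on, so the path is blocked at D.
Because an active path exists, M and Y are not d-separated.

No — M and Y are not d-separated given {D, F, X}.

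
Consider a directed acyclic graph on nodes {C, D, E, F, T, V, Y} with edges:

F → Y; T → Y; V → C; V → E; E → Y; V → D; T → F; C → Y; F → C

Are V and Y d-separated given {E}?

No — V and Y are not d-separated given {E}.

There are 4 undirected paths between V and Y; checking each against the conditioning set {E}:
Path 1: V → E → Y
  E is a chain here and E is conditioned on, so the path is blocked at E.
Path 2: V → C → Y
  C is a chain and C is not conditioned on — no node blocks this path, so it is active.
Path 3: V → C ← F → Y
  C is a collider here and neither C nor any of its descendants is conditioned on, so the collider stays closed — the path is blocked at C.
Path 4: V → C ← F ← T → Y
  C is a collider here and neither C nor any of its descendants is conditioned on, so the collider stays closed — the path is blocked at C.
Since the path V → C → Y is active, V and Y are not d-separated given {E}.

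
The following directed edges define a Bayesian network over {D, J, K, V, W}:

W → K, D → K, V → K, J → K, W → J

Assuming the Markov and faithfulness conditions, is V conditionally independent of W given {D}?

Yes — V and W are d-separated given {D}.

We examine all 2 paths between V and W:
Path 1: V → K ← W
  K is a collider here and neither K nor any of its descendants is conditioned on, so the collider stays closed — the path is blocked at K.
Path 2: V → K ← J ← W
  K is a collider here and neither K nor any of its descendants is conditioned on, so the collider stays closed — the path is blocked at K.
Every path is blocked, so V and W are d-separated given {D}.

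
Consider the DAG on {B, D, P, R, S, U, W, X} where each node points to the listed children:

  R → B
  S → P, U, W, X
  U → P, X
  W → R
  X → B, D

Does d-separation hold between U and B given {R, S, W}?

No

Enumerating the 6 paths from U to B and testing each for blocking by {R, S, W}:
Path 1: U → P ← S → X → B
  P is a collider here and neither P nor any of its descendants is conditioned on, so the collider stays closed — the path is blocked at P.
Path 2: U → P ← S → W → R → B
  P is a collider here and neither P nor any of its descendants is conditioned on, so the collider stays closed — the path is blocked at P.
Path 3: U → X → B
  X is a chain and X is not conditioned on — no node blocks this path, so it is active.
Path 4: U → X ← S → W → R → B
  X is a collider here and neither X nor any of its descendants is conditioned on, so the collider stays closed — the path is blocked at X.
Path 5: U ← S → X → B
  S is a fork here and S is conditioned on, so the path is blocked at S.
Path 6: U ← S → W → R → B
  S is a fork here and S is conditioned on, so the path is blocked at S.
Since the path U → X → B is active, U and B are not d-separated given {R, S, W}.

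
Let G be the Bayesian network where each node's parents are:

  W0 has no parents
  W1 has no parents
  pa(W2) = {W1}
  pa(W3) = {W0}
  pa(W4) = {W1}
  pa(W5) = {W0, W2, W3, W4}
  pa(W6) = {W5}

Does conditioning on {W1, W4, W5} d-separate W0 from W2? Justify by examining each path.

There are 4 undirected paths between W0 and W2; checking each against the conditioning set {W1, W4, W5}:
Path 1: W0 → W5 ← W2
  W5 is a collider and W5 is conditioned on, which opens it — no node blocks this path, so it is active.
Path 2: W0 → W5 ← W4 ← W1 → W2
  W4 is a chain here and W4 is conditioned on, so the path is blocked at W4.
Path 3: W0 → W3 → W5 ← W2
  W3 is a chain and W3 is not conditioned on; W5 is a collider and W5 is conditioned on, which opens it — no node blocks this path, so it is active.
Path 4: W0 → W3 → W5 ← W4 ← W1 → W2
  W4 is a chain here and W4 is conditioned on, so the path is blocked at W4.
Because an active path exists, W0 and W2 are not d-separated.

No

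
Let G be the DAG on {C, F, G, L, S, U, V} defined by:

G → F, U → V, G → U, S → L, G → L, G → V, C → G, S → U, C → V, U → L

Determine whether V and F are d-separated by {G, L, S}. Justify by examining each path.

Yes

Enumerating the 5 paths from V to F and testing each for blocking by {G, L, S}:
  1. V ← C → G → F — C:fork[open]; G:chain[blocks] ⇒ blocked
  2. V ← G → F — G:fork[blocks] ⇒ blocked
  3. V ← U → L ← G → F — U:fork[open]; L:collider[open]; G:fork[blocks] ⇒ blocked
  4. V ← U ← G → F — U:chain[open]; G:fork[blocks] ⇒ blocked
  5. V ← U ← S → L ← G → F — U:chain[open]; S:fork[blocks]; L:collider[open]; G:fork[blocks] ⇒ blocked
Every path is blocked, so V and F are d-separated given {G, L, S}.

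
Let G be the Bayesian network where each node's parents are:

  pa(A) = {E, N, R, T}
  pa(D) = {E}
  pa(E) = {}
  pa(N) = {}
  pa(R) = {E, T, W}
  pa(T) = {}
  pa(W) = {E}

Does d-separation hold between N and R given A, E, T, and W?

No

Enumerating the 4 paths from N to R and testing each for blocking by {A, E, T, W}:
  1. N → A ← T → R — A:collider[open]; T:fork[blocks] ⇒ blocked
  2. N → A ← R — A:collider[open] ⇒ active
  3. N → A ← E → W → R — A:collider[open]; E:fork[blocks]; W:chain[blocks] ⇒ blocked
  4. N → A ← E → R — A:collider[open]; E:fork[blocks] ⇒ blocked
At least one path is unblocked, so d-separation fails.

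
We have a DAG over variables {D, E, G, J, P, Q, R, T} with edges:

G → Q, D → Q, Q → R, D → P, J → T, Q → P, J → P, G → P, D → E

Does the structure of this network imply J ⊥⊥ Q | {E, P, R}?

3 paths connect J and Q; each must be blocked for d-separation to hold:
Path 1: J → P ← Q
  P is a collider and P is conditioned on, which opens it — no node blocks this path, so it is active.
Path 2: J → P ← G → Q
  P is a collider and P is conditioned on, which opens it; G is a fork and G is not conditioned on — no node blocks this path, so it is active.
Path 3: J → P ← D → Q
  P is a collider and P is conditioned on, which opens it; D is a fork and D is not conditioned on — no node blocks this path, so it is active.
Because an active path exists, J and Q are not d-separated.

No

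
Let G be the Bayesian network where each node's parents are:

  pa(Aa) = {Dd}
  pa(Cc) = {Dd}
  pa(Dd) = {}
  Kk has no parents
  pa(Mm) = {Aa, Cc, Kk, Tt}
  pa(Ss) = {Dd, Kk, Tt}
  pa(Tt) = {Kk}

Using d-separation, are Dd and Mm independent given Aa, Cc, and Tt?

6 paths connect Dd and Mm; each must be blocked for d-separation to hold:
  1. Dd → Aa → Mm — Aa:chain[blocks] ⇒ blocked
  2. Dd → Ss ← Tt → Mm — Ss:collider[blocks]; Tt:fork[blocks] ⇒ blocked
  3. Dd → Ss ← Tt ← Kk → Mm — Ss:collider[blocks]; Tt:chain[blocks]; Kk:fork[open] ⇒ blocked
  4. Dd → Ss ← Kk → Tt → Mm — Ss:collider[blocks]; Kk:fork[open]; Tt:chain[blocks] ⇒ blocked
  5. Dd → Ss ← Kk → Mm — Ss:collider[blocks]; Kk:fork[open] ⇒ blocked
  6. Dd → Cc → Mm — Cc:chain[blocks] ⇒ blocked
All paths are blocked; Dd ⊥ Mm | {Aa, Cc, Tt} holds.

Yes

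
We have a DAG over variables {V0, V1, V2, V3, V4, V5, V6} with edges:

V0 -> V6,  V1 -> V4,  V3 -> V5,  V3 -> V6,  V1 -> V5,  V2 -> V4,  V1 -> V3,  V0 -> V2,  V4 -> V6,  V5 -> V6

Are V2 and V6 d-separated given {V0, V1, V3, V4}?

Yes — V2 and V6 are d-separated given {V0, V1, V3, V4}.

There are 6 undirected paths between V2 and V6; checking each against the conditioning set {V0, V1, V3, V4}:
Path 1: V2 → V4 ← V1 → V3 → V6
  V1 is a fork here and V1 is conditioned on, so the path is blocked at V1.
Path 2: V2 → V4 ← V1 → V3 → V5 → V6
  V1 is a fork here and V1 is conditioned on, so the path is blocked at V1.
Path 3: V2 → V4 ← V1 → V5 → V6
  V1 is a fork here and V1 is conditioned on, so the path is blocked at V1.
Path 4: V2 → V4 ← V1 → V5 ← V3 → V6
  V1 is a fork here and V1 is conditioned on, so the path is blocked at V1.
Path 5: V2 → V4 → V6
  V4 is a chain here and V4 is conditioned on, so the path is blocked at V4.
Path 6: V2 ← V0 → V6
  V0 is a fork here and V0 is conditioned on, so the path is blocked at V0.
All paths are blocked; V2 ⊥ V6 | {V0, V1, V3, V4} holds.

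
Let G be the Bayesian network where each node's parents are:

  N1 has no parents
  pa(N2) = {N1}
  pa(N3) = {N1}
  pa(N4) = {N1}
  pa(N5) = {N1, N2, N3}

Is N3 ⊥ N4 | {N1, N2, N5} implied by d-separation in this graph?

Yes

3 paths connect N3 and N4; each must be blocked for d-separation to hold:
  1. N3 → N5 ← N2 ← N1 → N4 — N5:collider[open]; N2:chain[blocks]; N1:fork[blocks] ⇒ blocked
  2. N3 → N5 ← N1 → N4 — N5:collider[open]; N1:fork[blocks] ⇒ blocked
  3. N3 ← N1 → N4 — N1:fork[blocks] ⇒ blocked
Since every path is blocked, d-separation holds.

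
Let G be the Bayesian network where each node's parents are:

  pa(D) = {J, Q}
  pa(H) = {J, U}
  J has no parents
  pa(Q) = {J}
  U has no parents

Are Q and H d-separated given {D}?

No

We examine all 2 paths between Q and H:
  1. Q → D ← J → H — D:collider[open]; J:fork[open] ⇒ active
  2. Q ← J → H — J:fork[open] ⇒ active
Since the path Q → D ← J → H is active, Q and H are not d-separated given {D}.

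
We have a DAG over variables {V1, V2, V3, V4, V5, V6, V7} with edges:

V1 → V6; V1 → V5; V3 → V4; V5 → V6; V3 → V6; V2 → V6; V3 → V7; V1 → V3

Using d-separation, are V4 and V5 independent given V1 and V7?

Yes

4 paths connect V4 and V5; each must be blocked for d-separation to hold:
Path 1: V4 ← V3 → V6 ← V5
  V6 is a collider here and neither V6 nor any of its descendants is conditioned on, so the collider stays closed — the path is blocked at V6.
Path 2: V4 ← V3 → V6 ← V1 → V5
  V6 is a collider here and neither V6 nor any of its descendants is conditioned on, so the collider stays closed — the path is blocked at V6.
Path 3: V4 ← V3 ← V1 → V5
  V1 is a fork here and V1 is conditioned on, so the path is blocked at V1.
Path 4: V4 ← V3 ← V1 → V6 ← V5
  V1 is a fork here and V1 is conditioned on, so the path is blocked at V1.
Every path is blocked, so V4 and V5 are d-separated given {V1, V7}.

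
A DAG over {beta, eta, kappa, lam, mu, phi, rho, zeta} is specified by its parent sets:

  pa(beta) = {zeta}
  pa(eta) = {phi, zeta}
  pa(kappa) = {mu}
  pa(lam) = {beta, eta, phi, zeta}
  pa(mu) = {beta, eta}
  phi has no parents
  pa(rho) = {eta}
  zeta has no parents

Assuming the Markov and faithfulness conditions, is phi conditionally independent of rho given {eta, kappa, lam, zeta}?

6 paths connect phi and rho; each must be blocked for d-separation to hold:
Path 1: phi → lam ← eta → rho
  eta is a fork here and eta is conditioned on, so the path is blocked at eta.
Path 2: phi → lam ← zeta → eta → rho
  zeta is a fork here and zeta is conditioned on, so the path is blocked at zeta.
Path 3: phi → lam ← zeta → beta → mu ← eta → rho
  zeta is a fork here and zeta is conditioned on, so the path is blocked at zeta.
Path 4: phi → lam ← beta → mu ← eta → rho
  eta is a fork here and eta is conditioned on, so the path is blocked at eta.
Path 5: phi → lam ← beta ← zeta → eta → rho
  zeta is a fork here and zeta is conditioned on, so the path is blocked at zeta.
Path 6: phi → eta → rho
  eta is a chain here and eta is conditioned on, so the path is blocked at eta.
All paths are blocked; phi ⊥ rho | {eta, kappa, lam, zeta} holds.

Yes — phi and rho are d-separated given {eta, kappa, lam, zeta}.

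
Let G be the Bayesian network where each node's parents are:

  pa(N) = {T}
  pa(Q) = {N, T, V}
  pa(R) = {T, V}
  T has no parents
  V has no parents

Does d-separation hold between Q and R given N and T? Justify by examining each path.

We examine all 3 paths between Q and R:
  1. Q ← N ← T → R — N:chain[blocks]; T:fork[blocks] ⇒ blocked
  2. Q ← T → R — T:fork[blocks] ⇒ blocked
  3. Q ← V → R — V:fork[open] ⇒ active
Because an active path exists, Q and R are not d-separated.

No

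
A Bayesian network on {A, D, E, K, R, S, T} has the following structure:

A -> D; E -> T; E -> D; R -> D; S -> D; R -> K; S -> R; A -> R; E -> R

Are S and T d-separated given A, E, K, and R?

6 paths connect S and T; each must be blocked for d-separation to hold:
  1. S → D ← E → T — D:collider[blocks]; E:fork[blocks] ⇒ blocked
  2. S → D ← A → R ← E → T — D:collider[blocks]; A:fork[blocks]; R:collider[open]; E:fork[blocks] ⇒ blocked
  3. S → D ← R ← E → T — D:collider[blocks]; R:chain[blocks]; E:fork[blocks] ⇒ blocked
  4. S → R ← E → T — R:collider[open]; E:fork[blocks] ⇒ blocked
  5. S → R ← A → D ← E → T — R:collider[open]; A:fork[blocks]; D:collider[blocks]; E:fork[blocks] ⇒ blocked
  6. S → R → D ← E → T — R:chain[blocks]; D:collider[blocks]; E:fork[blocks] ⇒ blocked
Since every path is blocked, d-separation holds.

Yes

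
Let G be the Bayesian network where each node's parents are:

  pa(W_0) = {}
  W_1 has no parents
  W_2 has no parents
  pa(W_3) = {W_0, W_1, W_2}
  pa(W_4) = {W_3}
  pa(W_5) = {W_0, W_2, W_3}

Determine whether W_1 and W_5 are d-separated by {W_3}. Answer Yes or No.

There are 3 undirected paths between W_1 and W_5; checking each against the conditioning set {W_3}:
Path 1: W_1 → W_3 ← W_2 → W_5
  W_3 is a collider and W_3 is conditioned on, which opens it; W_2 is a fork and W_2 is not conditioned on — no node blocks this path, so it is active.
Path 2: W_1 → W_3 ← W_0 → W_5
  W_3 is a collider and W_3 is conditioned on, which opens it; W_0 is a fork and W_0 is not conditioned on — no node blocks this path, so it is active.
Path 3: W_1 → W_3 → W_5
  W_3 is a chain here and W_3 is conditioned on, so the path is blocked at W_3.
Since the path W_1 → W_3 ← W_2 → W_5 is active, W_1 and W_5 are not d-separated given {W_3}.

No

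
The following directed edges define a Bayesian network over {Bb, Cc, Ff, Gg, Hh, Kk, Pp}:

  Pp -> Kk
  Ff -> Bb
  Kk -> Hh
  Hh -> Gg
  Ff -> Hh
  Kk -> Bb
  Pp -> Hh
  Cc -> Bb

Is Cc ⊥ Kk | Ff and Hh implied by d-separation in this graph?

We examine all 3 paths between Cc and Kk:
  1. Cc → Bb ← Ff → Hh ← Pp → Kk — Bb:collider[blocks]; Ff:fork[blocks]; Hh:collider[open]; Pp:fork[open] ⇒ blocked
  2. Cc → Bb ← Ff → Hh ← Kk — Bb:collider[blocks]; Ff:fork[blocks]; Hh:collider[open] ⇒ blocked
  3. Cc → Bb ← Kk — Bb:collider[blocks] ⇒ blocked
All paths are blocked; Cc ⊥ Kk | {Ff, Hh} holds.

Yes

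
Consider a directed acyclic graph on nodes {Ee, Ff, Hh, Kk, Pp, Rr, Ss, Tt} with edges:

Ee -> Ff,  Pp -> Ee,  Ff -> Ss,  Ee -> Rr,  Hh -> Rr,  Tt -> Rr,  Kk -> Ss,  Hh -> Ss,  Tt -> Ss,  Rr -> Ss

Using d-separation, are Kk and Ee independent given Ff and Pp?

There are 4 undirected paths between Kk and Ee; checking each against the conditioning set {Ff, Pp}:
Path 1: Kk → Ss ← Hh → Rr ← Ee
  Ss is a collider here and neither Ss nor any of its descendants is conditioned on, so the collider stays closed — the path is blocked at Ss.
Path 2: Kk → Ss ← Rr ← Ee
  Ss is a collider here and neither Ss nor any of its descendants is conditioned on, so the collider stays closed — the path is blocked at Ss.
Path 3: Kk → Ss ← Ff ← Ee
  Ss is a collider here and neither Ss nor any of its descendants is conditioned on, so the collider stays closed — the path is blocked at Ss.
Path 4: Kk → Ss ← Tt → Rr ← Ee
  Ss is a collider here and neither Ss nor any of its descendants is conditioned on, so the collider stays closed — the path is blocked at Ss.
All paths are blocked; Kk ⊥ Ee | {Ff, Pp} holds.

Yes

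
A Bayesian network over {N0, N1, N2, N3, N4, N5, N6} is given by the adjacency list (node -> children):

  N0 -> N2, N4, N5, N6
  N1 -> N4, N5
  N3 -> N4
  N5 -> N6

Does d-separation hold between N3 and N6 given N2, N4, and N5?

Enumerating the 4 paths from N3 to N6 and testing each for blocking by {N2, N4, N5}:
Path 1: N3 → N4 ← N1 → N5 → N6
  N5 is a chain here and N5 is conditioned on, so the path is blocked at N5.
Path 2: N3 → N4 ← N1 → N5 ← N0 → N6
  N4 is a collider and N4 is conditioned on, which opens it; N1 is a fork and N1 is not conditioned on; N5 is a collider and N5 is conditioned on, which opens it; N0 is a fork and N0 is not conditioned on — no node blocks this path, so it is active.
Path 3: N3 → N4 ← N0 → N5 → N6
  N5 is a chain here and N5 is conditioned on, so the path is blocked at N5.
Path 4: N3 → N4 ← N0 → N6
  N4 is a collider and N4 is conditioned on, which opens it; N0 is a fork and N0 is not conditioned on — no node blocks this path, so it is active.
At least one path is unblocked, so d-separation fails.

No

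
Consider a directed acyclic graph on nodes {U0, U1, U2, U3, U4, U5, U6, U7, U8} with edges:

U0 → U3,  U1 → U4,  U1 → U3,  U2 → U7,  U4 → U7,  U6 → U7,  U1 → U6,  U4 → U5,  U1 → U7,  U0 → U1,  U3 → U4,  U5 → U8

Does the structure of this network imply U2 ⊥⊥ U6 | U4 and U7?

No

5 paths connect U2 and U6; each must be blocked for d-separation to hold:
  1. U2 → U7 ← U1 → U6 — U7:collider[open]; U1:fork[open] ⇒ active
  2. U2 → U7 ← U4 ← U1 → U6 — U7:collider[open]; U4:chain[blocks]; U1:fork[open] ⇒ blocked
  3. U2 → U7 ← U4 ← U3 ← U1 → U6 — U7:collider[open]; U4:chain[blocks]; U3:chain[open]; U1:fork[open] ⇒ blocked
  4. U2 → U7 ← U4 ← U3 ← U0 → U1 → U6 — U7:collider[open]; U4:chain[blocks]; U3:chain[open]; U0:fork[open]; U1:chain[open] ⇒ blocked
  5. U2 → U7 ← U6 — U7:collider[open] ⇒ active
Because an active path exists, U2 and U6 are not d-separated.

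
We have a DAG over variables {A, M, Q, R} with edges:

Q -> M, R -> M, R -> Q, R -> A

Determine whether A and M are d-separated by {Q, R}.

We examine all 2 paths between A and M:
  1. A ← R → Q → M — R:fork[blocks]; Q:chain[blocks] ⇒ blocked
  2. A ← R → M — R:fork[blocks] ⇒ blocked
All paths are blocked; A ⊥ M | {Q, R} holds.

Yes — A and M are d-separated given {Q, R}.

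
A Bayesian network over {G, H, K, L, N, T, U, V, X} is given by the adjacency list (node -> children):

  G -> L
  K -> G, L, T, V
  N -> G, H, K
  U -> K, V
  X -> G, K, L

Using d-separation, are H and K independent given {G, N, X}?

There are 6 undirected paths between H and K; checking each against the conditioning set {G, N, X}:
Path 1: H ← N → K
  N is a fork here and N is conditioned on, so the path is blocked at N.
Path 2: H ← N → G ← K
  N is a fork here and N is conditioned on, so the path is blocked at N.
Path 3: H ← N → G ← X → K
  N is a fork here and N is conditioned on, so the path is blocked at N.
Path 4: H ← N → G ← X → L ← K
  N is a fork here and N is conditioned on, so the path is blocked at N.
Path 5: H ← N → G → L ← K
  N is a fork here and N is conditioned on, so the path is blocked at N.
Path 6: H ← N → G → L ← X → K
  N is a fork here and N is conditioned on, so the path is blocked at N.
All paths are blocked; H ⊥ K | {G, N, X} holds.

Yes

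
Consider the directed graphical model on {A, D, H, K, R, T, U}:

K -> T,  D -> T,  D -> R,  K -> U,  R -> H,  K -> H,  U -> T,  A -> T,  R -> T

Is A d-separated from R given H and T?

Enumerating the 4 paths from A to R and testing each for blocking by {H, T}:
  1. A → T ← U ← K → H ← R — T:collider[open]; U:chain[open]; K:fork[open]; H:collider[open] ⇒ active
  2. A → T ← K → H ← R — T:collider[open]; K:fork[open]; H:collider[open] ⇒ active
  3. A → T ← D → R — T:collider[open]; D:fork[open] ⇒ active
  4. A → T ← R — T:collider[open] ⇒ active
Because an active path exists, A and R are not d-separated.

No — A and R are not d-separated given {H, T}.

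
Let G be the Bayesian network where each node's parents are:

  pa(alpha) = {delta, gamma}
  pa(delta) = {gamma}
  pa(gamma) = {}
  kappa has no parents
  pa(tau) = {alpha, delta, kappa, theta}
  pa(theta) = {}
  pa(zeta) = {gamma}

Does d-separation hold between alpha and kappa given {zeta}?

There are 3 undirected paths between alpha and kappa; checking each against the conditioning set {zeta}:
Path 1: alpha → tau ← kappa
  tau is a collider here and neither tau nor any of its descendants is conditioned on, so the collider stays closed — the path is blocked at tau.
Path 2: alpha ← delta → tau ← kappa
  tau is a collider here and neither tau nor any of its descendants is conditioned on, so the collider stays closed — the path is blocked at tau.
Path 3: alpha ← gamma → delta → tau ← kappa
  tau is a collider here and neither tau nor any of its descendants is conditioned on, so the collider stays closed — the path is blocked at tau.
Every path is blocked, so alpha and kappa are d-separated given {zeta}.

Yes — alpha and kappa are d-separated given {zeta}.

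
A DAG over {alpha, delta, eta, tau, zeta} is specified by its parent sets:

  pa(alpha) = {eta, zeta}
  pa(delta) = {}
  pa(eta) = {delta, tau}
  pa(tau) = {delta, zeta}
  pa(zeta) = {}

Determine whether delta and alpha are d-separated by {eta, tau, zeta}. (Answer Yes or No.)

Yes

We examine all 4 paths between delta and alpha:
Path 1: delta → tau ← zeta → alpha
  zeta is a fork here and zeta is conditioned on, so the path is blocked at zeta.
Path 2: delta → tau → eta → alpha
  tau is a chain here and tau is conditioned on, so the path is blocked at tau.
Path 3: delta → eta ← tau ← zeta → alpha
  tau is a chain here and tau is conditioned on, so the path is blocked at tau.
Path 4: delta → eta → alpha
  eta is a chain here and eta is conditioned on, so the path is blocked at eta.
Every path is blocked, so delta and alpha are d-separated given {eta, tau, zeta}.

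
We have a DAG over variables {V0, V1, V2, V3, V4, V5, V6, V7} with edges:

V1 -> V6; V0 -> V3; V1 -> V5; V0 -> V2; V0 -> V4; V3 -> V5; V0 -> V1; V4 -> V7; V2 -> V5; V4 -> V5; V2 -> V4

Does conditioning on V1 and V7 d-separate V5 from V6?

There are 6 undirected paths between V5 and V6; checking each against the conditioning set {V1, V7}:
  1. V5 ← V4 ← V2 ← V0 → V1 → V6 — V4:chain[open]; V2:chain[open]; V0:fork[open]; V1:chain[blocks] ⇒ blocked
  2. V5 ← V4 ← V0 → V1 → V6 — V4:chain[open]; V0:fork[open]; V1:chain[blocks] ⇒ blocked
  3. V5 ← V1 → V6 — V1:fork[blocks] ⇒ blocked
  4. V5 ← V2 → V4 ← V0 → V1 → V6 — V2:fork[open]; V4:collider[open]; V0:fork[open]; V1:chain[blocks] ⇒ blocked
  5. V5 ← V2 ← V0 → V1 → V6 — V2:chain[open]; V0:fork[open]; V1:chain[blocks] ⇒ blocked
  6. V5 ← V3 ← V0 → V1 → V6 — V3:chain[open]; V0:fork[open]; V1:chain[blocks] ⇒ blocked
Every path is blocked, so V5 and V6 are d-separated given {V1, V7}.

Yes — V5 and V6 are d-separated given {V1, V7}.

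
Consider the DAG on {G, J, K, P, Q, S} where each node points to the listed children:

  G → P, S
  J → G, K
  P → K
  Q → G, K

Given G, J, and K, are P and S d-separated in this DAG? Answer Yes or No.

Yes — P and S are d-separated given {G, J, K}.

We examine all 3 paths between P and S:
  1. P → K ← Q → G → S — K:collider[open]; Q:fork[open]; G:chain[blocks] ⇒ blocked
  2. P → K ← J → G → S — K:collider[open]; J:fork[blocks]; G:chain[blocks] ⇒ blocked
  3. P ← G → S — G:fork[blocks] ⇒ blocked
Every path is blocked, so P and S are d-separated given {G, J, K}.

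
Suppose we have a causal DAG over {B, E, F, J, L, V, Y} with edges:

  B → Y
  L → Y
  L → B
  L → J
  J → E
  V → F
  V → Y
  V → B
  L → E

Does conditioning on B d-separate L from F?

No

4 paths connect L and F; each must be blocked for d-separation to hold:
Path 1: L → B → Y ← V → F
  B is a chain here and B is conditioned on, so the path is blocked at B.
Path 2: L → B ← V → F
  B is a collider and B is conditioned on, which opens it; V is a fork and V is not conditioned on — no node blocks this path, so it is active.
Path 3: L → Y ← B ← V → F
  Y is a collider here and neither Y nor any of its descendants is conditioned on, so the collider stays closed — the path is blocked at Y.
Path 4: L → Y ← V → F
  Y is a collider here and neither Y nor any of its descendants is conditioned on, so the collider stays closed — the path is blocked at Y.
Since the path L → B ← V → F is active, L and F are not d-separated given {B}.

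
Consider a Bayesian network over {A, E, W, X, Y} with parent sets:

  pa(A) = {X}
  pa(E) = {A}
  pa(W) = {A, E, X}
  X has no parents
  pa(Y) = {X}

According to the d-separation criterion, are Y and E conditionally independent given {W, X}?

Yes

4 paths connect Y and E; each must be blocked for d-separation to hold:
Path 1: Y ← X → A → E
  X is a fork here and X is conditioned on, so the path is blocked at X.
Path 2: Y ← X → A → W ← E
  X is a fork here and X is conditioned on, so the path is blocked at X.
Path 3: Y ← X → W ← E
  X is a fork here and X is conditioned on, so the path is blocked at X.
Path 4: Y ← X → W ← A → E
  X is a fork here and X is conditioned on, so the path is blocked at X.
Since every path is blocked, d-separation holds.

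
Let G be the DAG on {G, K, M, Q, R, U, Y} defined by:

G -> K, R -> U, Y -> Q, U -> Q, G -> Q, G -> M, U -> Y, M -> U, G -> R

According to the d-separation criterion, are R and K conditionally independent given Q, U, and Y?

There are 4 undirected paths between R and K; checking each against the conditioning set {Q, U, Y}:
Path 1: R ← G → K
  G is a fork and G is not conditioned on — no node blocks this path, so it is active.
Path 2: R → U → Q ← G → K
  U is a chain here and U is conditioned on, so the path is blocked at U.
Path 3: R → U → Y → Q ← G → K
  U is a chain here and U is conditioned on, so the path is blocked at U.
Path 4: R → U ← M ← G → K
  U is a collider and U is conditioned on, which opens it; M is a chain and M is not conditioned on; G is a fork and G is not conditioned on — no node blocks this path, so it is active.
Since the path R ← G → K is active, R and K are not d-separated given {Q, U, Y}.

No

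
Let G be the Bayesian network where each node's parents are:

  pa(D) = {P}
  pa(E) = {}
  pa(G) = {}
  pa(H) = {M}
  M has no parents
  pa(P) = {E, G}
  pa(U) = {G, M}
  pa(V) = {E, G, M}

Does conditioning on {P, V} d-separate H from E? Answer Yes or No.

4 paths connect H and E; each must be blocked for d-separation to hold:
  1. H ← M → U ← G → V ← E — M:fork[open]; U:collider[blocks]; G:fork[open]; V:collider[open] ⇒ blocked
  2. H ← M → U ← G → P ← E — M:fork[open]; U:collider[blocks]; G:fork[open]; P:collider[open] ⇒ blocked
  3. H ← M → V ← E — M:fork[open]; V:collider[open] ⇒ active
  4. H ← M → V ← G → P ← E — M:fork[open]; V:collider[open]; G:fork[open]; P:collider[open] ⇒ active
Because an active path exists, H and E are not d-separated.

No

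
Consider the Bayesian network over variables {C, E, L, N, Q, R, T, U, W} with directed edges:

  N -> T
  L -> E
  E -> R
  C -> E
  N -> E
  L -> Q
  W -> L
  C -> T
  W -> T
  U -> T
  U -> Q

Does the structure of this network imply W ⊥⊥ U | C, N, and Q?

No

We examine all 6 paths between W and U:
Path 1: W → L → Q ← U
  L is a chain and L is not conditioned on; Q is a collider and Q is conditioned on, which opens it — no node blocks this path, so it is active.
Path 2: W → L → E ← N → T ← U
  E is a collider here and neither E nor any of its descendants is conditioned on, so the collider stays closed — the path is blocked at E.
Path 3: W → L → E ← C → T ← U
  E is a collider here and neither E nor any of its descendants is conditioned on, so the collider stays closed — the path is blocked at E.
Path 4: W → T ← N → E ← L → Q ← U
  T is a collider here and neither T nor any of its descendants is conditioned on, so the collider stays closed — the path is blocked at T.
Path 5: W → T ← C → E ← L → Q ← U
  T is a collider here and neither T nor any of its descendants is conditioned on, so the collider stays closed — the path is blocked at T.
Path 6: W → T ← U
  T is a collider here and neither T nor any of its descendants is conditioned on, so the collider stays closed — the path is blocked at T.
Because an active path exists, W and U are not d-separated.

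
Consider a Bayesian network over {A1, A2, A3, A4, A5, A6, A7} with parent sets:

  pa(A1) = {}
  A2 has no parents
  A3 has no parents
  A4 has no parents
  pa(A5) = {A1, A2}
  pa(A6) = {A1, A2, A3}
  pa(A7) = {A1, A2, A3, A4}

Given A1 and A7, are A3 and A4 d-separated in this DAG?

No

5 paths connect A3 and A4; each must be blocked for d-separation to hold:
  1. A3 → A6 ← A2 → A5 ← A1 → A7 ← A4 — A6:collider[blocks]; A2:fork[open]; A5:collider[blocks]; A1:fork[blocks]; A7:collider[open] ⇒ blocked
  2. A3 → A6 ← A2 → A7 ← A4 — A6:collider[blocks]; A2:fork[open]; A7:collider[open] ⇒ blocked
  3. A3 → A6 ← A1 → A5 ← A2 → A7 ← A4 — A6:collider[blocks]; A1:fork[blocks]; A5:collider[blocks]; A2:fork[open]; A7:collider[open] ⇒ blocked
  4. A3 → A6 ← A1 → A7 ← A4 — A6:collider[blocks]; A1:fork[blocks]; A7:collider[open] ⇒ blocked
  5. A3 → A7 ← A4 — A7:collider[open] ⇒ active
Because an active path exists, A3 and A4 are not d-separated.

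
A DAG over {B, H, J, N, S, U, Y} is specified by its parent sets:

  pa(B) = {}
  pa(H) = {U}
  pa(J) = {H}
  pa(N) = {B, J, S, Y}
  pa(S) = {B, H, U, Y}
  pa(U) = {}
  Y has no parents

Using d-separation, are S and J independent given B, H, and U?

Yes

There are 5 undirected paths between S and J; checking each against the conditioning set {B, H, U}:
  1. S → N ← J — N:collider[blocks] ⇒ blocked
  2. S ← U → H → J — U:fork[blocks]; H:chain[blocks] ⇒ blocked
  3. S ← B → N ← J — B:fork[blocks]; N:collider[blocks] ⇒ blocked
  4. S ← Y → N ← J — Y:fork[open]; N:collider[blocks] ⇒ blocked
  5. S ← H → J — H:fork[blocks] ⇒ blocked
Since every path is blocked, d-separation holds.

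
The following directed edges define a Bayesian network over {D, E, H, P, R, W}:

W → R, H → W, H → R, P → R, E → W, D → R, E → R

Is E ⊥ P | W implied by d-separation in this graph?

3 paths connect E and P; each must be blocked for d-separation to hold:
  1. E → R ← P — R:collider[blocks] ⇒ blocked
  2. E → W → R ← P — W:chain[blocks]; R:collider[blocks] ⇒ blocked
  3. E → W ← H → R ← P — W:collider[open]; H:fork[open]; R:collider[blocks] ⇒ blocked
Every path is blocked, so E and P are d-separated given {W}.

Yes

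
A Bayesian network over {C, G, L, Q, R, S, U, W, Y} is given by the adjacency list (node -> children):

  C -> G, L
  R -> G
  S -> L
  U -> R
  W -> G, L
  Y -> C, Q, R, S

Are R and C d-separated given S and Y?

Yes — R and C are d-separated given {S, Y}.

Enumerating the 6 paths from R to C and testing each for blocking by {S, Y}:
  1. R → G ← W → L ← S ← Y → C — G:collider[blocks]; W:fork[open]; L:collider[blocks]; S:chain[blocks]; Y:fork[blocks] ⇒ blocked
  2. R → G ← W → L ← C — G:collider[blocks]; W:fork[open]; L:collider[blocks] ⇒ blocked
  3. R → G ← C — G:collider[blocks] ⇒ blocked
  4. R ← Y → S → L ← W → G ← C — Y:fork[blocks]; S:chain[blocks]; L:collider[blocks]; W:fork[open]; G:collider[blocks] ⇒ blocked
  5. R ← Y → S → L ← C — Y:fork[blocks]; S:chain[blocks]; L:collider[blocks] ⇒ blocked
  6. R ← Y → C — Y:fork[blocks] ⇒ blocked
Since every path is blocked, d-separation holds.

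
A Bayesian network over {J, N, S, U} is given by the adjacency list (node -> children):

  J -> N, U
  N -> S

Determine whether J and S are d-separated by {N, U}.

Yes — J and S are d-separated given {N, U}.

There is one path between J and S:
  1. J → N → S — N:chain[blocks] ⇒ blocked
All paths are blocked; J ⊥ S | {N, U} holds.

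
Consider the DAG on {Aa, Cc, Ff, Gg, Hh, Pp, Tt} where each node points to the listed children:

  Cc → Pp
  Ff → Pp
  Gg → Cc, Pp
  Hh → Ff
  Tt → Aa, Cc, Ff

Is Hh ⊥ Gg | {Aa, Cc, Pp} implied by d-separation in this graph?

There are 4 undirected paths between Hh and Gg; checking each against the conditioning set {Aa, Cc, Pp}:
  1. Hh → Ff → Pp ← Gg — Ff:chain[open]; Pp:collider[open] ⇒ active
  2. Hh → Ff → Pp ← Cc ← Gg — Ff:chain[open]; Pp:collider[open]; Cc:chain[blocks] ⇒ blocked
  3. Hh → Ff ← Tt → Cc → Pp ← Gg — Ff:collider[open]; Tt:fork[open]; Cc:chain[blocks]; Pp:collider[open] ⇒ blocked
  4. Hh → Ff ← Tt → Cc ← Gg — Ff:collider[open]; Tt:fork[open]; Cc:collider[open] ⇒ active
Because an active path exists, Hh and Gg are not d-separated.

No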